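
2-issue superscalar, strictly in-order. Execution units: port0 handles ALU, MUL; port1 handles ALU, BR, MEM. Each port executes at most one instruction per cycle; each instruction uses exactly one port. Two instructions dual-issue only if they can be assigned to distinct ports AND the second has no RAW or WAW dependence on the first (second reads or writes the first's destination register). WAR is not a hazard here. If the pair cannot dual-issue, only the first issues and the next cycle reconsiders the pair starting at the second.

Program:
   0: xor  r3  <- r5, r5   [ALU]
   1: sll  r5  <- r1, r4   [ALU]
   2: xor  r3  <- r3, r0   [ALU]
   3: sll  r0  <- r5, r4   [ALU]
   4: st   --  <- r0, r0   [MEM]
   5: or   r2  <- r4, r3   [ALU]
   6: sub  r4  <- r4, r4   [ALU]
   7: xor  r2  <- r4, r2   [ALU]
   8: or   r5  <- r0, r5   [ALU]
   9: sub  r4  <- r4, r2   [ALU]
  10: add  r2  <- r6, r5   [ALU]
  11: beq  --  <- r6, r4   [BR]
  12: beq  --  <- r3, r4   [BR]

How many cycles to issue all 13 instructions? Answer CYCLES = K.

#0 head=0: xor;sll i0,i1 dual
#1 head=2: xor;sll i2,i3 dual
#2 head=4: st;or i4,i5 dual
#3 head=6: sub i6 RAW r4
#4 head=7: xor;or i7,i8 dual
#5 head=9: sub;add i9,i10 dual
#6 head=11: beq i11 no-port BR/BR
#7 head=12: beq i12 tail

CYCLES = 8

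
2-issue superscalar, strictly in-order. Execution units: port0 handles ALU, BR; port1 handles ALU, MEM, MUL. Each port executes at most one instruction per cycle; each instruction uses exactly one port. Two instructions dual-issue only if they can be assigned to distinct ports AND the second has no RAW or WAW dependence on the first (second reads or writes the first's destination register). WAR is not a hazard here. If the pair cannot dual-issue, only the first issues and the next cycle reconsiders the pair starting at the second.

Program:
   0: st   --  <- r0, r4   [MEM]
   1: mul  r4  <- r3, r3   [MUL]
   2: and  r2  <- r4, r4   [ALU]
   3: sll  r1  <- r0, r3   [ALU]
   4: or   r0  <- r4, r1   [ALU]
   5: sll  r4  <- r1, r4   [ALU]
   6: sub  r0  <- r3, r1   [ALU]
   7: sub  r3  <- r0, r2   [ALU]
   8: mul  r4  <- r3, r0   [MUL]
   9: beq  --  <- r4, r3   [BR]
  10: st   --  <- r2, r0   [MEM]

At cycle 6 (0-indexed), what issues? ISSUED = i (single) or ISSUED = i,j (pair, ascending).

ISSUED = 8

0. st @i0  | no-port MEM/MUL
1. mul @i1  | RAW r4
2. and;sll @i2+i3  | 2-wide
3. or;sll @i4+i5  | 2-wide
4. sub @i6  | RAW r0
5. sub @i7  | RAW r3
6. mul @i8  | RAW r4
7. beq;st @i9+i10  | 2-wide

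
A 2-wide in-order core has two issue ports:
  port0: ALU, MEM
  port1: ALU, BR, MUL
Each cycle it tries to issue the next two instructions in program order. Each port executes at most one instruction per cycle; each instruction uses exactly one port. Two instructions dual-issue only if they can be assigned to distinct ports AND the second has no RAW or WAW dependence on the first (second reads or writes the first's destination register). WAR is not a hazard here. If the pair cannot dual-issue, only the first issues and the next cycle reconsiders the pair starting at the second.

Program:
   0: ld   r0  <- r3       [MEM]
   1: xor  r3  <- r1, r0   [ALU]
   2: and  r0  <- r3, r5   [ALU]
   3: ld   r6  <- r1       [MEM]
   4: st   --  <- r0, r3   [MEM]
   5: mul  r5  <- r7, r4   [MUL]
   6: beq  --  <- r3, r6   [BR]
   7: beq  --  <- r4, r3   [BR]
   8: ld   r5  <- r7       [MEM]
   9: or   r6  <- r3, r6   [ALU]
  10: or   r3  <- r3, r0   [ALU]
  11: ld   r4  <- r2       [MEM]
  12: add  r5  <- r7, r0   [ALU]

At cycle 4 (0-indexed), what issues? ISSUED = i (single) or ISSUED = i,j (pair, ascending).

ISSUED = 6

#0 head=0: ld i0 RAW r0
#1 head=1: xor i1 RAW r3
#2 head=2: and ld i2&i3 pair
#3 head=4: st mul i4&i5 pair
#4 head=6: beq i6 no-port BR/BR
#5 head=7: beq ld i7&i8 pair
#6 head=9: or or i9&i10 pair
#7 head=11: ld add i11&i12 pair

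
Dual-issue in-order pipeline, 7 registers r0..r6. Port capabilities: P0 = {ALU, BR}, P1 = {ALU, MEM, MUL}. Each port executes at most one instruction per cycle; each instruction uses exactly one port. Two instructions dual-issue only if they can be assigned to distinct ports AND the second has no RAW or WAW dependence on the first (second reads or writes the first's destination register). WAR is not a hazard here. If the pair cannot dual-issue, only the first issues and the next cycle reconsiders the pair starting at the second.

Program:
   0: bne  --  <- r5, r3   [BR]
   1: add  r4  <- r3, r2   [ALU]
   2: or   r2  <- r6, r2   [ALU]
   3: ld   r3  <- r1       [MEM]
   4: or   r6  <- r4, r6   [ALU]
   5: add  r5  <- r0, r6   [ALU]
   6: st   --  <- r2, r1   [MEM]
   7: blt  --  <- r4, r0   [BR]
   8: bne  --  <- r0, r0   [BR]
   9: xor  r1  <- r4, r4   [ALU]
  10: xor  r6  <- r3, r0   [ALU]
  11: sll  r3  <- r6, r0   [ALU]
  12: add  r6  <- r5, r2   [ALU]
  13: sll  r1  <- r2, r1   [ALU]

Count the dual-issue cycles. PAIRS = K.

PAIRS = 5

c0: i0,i1 bne.BR/add.ALU  pair
c1: i2,i3 or.ALU/ld.MEM  pair
c2: i4 or.ALU  RAW r6
c3: i5,i6 add.ALU/st.MEM  pair
c4: i7 blt.BR  no-port BR/BR
c5: i8,i9 bne.BR/xor.ALU  pair
c6: i10 xor.ALU  RAW r6
c7: i11,i12 sll.ALU/add.ALU  pair
c8: i13 sll.ALU  tail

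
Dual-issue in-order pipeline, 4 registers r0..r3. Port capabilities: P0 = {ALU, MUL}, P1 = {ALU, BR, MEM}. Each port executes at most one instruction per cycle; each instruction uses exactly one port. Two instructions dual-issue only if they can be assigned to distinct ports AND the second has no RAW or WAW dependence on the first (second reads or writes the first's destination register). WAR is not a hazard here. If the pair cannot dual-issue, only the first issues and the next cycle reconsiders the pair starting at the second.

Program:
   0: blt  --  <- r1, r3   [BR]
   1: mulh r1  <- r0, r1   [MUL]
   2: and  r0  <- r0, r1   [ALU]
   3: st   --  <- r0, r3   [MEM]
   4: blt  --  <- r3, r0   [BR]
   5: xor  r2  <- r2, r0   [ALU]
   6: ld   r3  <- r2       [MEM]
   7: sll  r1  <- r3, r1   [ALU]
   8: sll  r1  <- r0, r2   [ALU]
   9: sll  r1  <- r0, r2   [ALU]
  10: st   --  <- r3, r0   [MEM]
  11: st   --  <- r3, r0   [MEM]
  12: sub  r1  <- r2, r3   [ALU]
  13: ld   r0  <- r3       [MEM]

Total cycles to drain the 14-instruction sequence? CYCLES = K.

#0 head=0: blt.BR+mulh.MUL i0+i1 pair
#1 head=2: and.ALU i2 RAW r0
#2 head=3: st.MEM i3 no-port MEM/BR
#3 head=4: blt.BR+xor.ALU i4+i5 pair
#4 head=6: ld.MEM i6 RAW r3
#5 head=7: sll.ALU i7 WAW r1
#6 head=8: sll.ALU i8 WAW r1
#7 head=9: sll.ALU+st.MEM i9+i10 pair
#8 head=11: st.MEM+sub.ALU i11+i12 pair
#9 head=13: ld.MEM i13 tail

CYCLES = 10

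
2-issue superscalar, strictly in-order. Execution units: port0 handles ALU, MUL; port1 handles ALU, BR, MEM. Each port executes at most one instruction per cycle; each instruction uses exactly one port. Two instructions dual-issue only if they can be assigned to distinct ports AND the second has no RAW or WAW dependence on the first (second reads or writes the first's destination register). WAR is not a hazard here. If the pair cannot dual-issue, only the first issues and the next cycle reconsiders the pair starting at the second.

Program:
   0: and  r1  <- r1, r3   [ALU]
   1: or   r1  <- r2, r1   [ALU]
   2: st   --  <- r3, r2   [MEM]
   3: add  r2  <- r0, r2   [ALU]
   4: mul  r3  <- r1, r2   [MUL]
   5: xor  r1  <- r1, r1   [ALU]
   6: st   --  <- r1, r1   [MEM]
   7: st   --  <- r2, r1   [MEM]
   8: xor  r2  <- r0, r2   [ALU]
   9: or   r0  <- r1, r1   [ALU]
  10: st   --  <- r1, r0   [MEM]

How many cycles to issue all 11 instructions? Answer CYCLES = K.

CYCLES = 8

t=0 i0:and ; RAW+WAW r1
t=1 i1/i2:or+st ; pair
t=2 i3:add ; RAW r2
t=3 i4/i5:mul+xor ; pair
t=4 i6:st ; no-port MEM/MEM
t=5 i7/i8:st+xor ; pair
t=6 i9:or ; RAW r0
t=7 i10:st ; tail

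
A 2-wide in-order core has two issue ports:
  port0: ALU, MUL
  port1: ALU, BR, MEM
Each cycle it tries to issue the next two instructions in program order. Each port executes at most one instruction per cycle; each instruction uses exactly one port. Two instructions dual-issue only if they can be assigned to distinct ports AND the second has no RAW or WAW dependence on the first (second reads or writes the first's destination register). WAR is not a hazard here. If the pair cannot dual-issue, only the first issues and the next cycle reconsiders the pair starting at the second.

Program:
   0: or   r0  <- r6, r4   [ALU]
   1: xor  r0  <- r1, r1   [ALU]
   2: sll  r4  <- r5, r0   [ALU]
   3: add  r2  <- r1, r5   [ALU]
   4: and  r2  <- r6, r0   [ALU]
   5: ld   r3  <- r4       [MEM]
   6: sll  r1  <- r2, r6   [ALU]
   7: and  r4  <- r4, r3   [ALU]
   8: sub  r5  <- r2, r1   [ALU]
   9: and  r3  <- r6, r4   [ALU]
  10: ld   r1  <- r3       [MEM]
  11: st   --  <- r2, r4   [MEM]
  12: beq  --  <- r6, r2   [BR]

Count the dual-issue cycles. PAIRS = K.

PAIRS = 4

t=0 i0:or ; WAW r0
t=1 i1:xor ; RAW r0
t=2 i2/i3:sll;add ; dual
t=3 i4/i5:and;ld ; dual
t=4 i6/i7:sll;and ; dual
t=5 i8/i9:sub;and ; dual
t=6 i10:ld ; no-port MEM/MEM
t=7 i11:st ; no-port MEM/BR
t=8 i12:beq ; tail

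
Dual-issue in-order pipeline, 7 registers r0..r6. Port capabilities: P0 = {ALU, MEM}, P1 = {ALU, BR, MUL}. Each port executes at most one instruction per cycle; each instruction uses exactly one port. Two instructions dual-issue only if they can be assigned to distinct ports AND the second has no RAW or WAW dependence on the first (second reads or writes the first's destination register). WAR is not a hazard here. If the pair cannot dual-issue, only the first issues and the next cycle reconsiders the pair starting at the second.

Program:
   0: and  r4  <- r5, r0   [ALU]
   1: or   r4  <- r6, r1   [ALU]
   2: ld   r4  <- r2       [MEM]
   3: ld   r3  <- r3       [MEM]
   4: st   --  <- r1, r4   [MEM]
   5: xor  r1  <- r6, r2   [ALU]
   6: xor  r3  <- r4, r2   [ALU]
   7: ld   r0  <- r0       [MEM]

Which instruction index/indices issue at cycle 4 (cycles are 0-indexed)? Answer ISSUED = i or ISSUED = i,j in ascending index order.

[0] i0  and.ALU  -- WAW r4
[1] i1  or.ALU  -- WAW r4
[2] i2  ld.MEM  -- no-port MEM/MEM
[3] i3  ld.MEM  -- no-port MEM/MEM
[4] i4,i5  st.MEM/xor.ALU  -- pair
[5] i6,i7  xor.ALU/ld.MEM  -- pair

ISSUED = 4,5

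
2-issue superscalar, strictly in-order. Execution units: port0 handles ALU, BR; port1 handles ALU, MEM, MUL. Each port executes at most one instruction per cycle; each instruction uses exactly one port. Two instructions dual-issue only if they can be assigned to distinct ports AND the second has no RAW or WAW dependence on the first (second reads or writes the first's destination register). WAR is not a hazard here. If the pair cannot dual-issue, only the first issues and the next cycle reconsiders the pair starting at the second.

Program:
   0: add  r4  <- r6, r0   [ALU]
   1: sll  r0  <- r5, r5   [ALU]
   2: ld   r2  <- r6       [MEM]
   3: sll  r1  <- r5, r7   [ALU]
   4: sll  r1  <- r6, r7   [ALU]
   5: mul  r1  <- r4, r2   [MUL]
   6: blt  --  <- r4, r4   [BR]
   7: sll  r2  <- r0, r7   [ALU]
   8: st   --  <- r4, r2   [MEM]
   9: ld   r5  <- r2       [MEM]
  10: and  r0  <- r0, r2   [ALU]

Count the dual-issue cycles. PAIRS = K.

PAIRS = 4

[0] i0,i1  add.ALU+sll.ALU  -- pair
[1] i2,i3  ld.MEM+sll.ALU  -- pair
[2] i4  sll.ALU  -- WAW r1
[3] i5,i6  mul.MUL+blt.BR  -- pair
[4] i7  sll.ALU  -- RAW r2
[5] i8  st.MEM  -- no-port MEM/MEM
[6] i9,i10  ld.MEM+and.ALU  -- pair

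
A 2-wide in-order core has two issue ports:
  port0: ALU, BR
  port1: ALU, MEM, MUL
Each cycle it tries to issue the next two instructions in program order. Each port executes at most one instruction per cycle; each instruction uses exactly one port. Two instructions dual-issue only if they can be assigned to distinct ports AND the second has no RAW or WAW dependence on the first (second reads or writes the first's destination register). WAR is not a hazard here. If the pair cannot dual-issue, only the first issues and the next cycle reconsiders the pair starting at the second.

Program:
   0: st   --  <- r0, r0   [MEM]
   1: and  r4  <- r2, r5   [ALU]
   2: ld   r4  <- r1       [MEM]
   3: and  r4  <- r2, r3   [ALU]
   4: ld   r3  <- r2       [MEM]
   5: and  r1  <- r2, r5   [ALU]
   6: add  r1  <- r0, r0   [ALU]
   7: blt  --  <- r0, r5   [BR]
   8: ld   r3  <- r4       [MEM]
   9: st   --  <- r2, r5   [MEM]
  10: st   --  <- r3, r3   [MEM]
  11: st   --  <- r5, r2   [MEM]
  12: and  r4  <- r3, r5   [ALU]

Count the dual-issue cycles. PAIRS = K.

PAIRS = 4

#0 head=0: st and i0,i1 2-wide
#1 head=2: ld i2 WAW r4
#2 head=3: and ld i3,i4 2-wide
#3 head=5: and i5 WAW r1
#4 head=6: add blt i6,i7 2-wide
#5 head=8: ld i8 no-port MEM/MEM
#6 head=9: st i9 no-port MEM/MEM
#7 head=10: st i10 no-port MEM/MEM
#8 head=11: st and i11,i12 2-wide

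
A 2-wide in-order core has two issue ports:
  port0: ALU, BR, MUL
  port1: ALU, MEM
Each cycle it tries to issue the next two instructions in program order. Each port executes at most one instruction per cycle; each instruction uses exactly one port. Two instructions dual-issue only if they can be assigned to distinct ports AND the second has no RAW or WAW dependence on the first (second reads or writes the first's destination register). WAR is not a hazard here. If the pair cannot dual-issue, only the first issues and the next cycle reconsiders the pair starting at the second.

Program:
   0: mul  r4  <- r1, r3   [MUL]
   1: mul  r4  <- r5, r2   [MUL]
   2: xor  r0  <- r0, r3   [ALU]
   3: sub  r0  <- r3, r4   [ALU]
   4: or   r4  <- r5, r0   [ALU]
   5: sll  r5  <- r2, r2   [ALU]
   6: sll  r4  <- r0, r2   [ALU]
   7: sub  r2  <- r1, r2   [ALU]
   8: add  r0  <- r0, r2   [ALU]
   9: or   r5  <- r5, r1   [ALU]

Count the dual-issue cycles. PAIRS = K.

[0] i0  mul  -- no-port MUL/MUL
[1] i1,i2  mul/xor  -- dual
[2] i3  sub  -- RAW r0
[3] i4,i5  or/sll  -- dual
[4] i6,i7  sll/sub  -- dual
[5] i8,i9  add/or  -- dual

PAIRS = 4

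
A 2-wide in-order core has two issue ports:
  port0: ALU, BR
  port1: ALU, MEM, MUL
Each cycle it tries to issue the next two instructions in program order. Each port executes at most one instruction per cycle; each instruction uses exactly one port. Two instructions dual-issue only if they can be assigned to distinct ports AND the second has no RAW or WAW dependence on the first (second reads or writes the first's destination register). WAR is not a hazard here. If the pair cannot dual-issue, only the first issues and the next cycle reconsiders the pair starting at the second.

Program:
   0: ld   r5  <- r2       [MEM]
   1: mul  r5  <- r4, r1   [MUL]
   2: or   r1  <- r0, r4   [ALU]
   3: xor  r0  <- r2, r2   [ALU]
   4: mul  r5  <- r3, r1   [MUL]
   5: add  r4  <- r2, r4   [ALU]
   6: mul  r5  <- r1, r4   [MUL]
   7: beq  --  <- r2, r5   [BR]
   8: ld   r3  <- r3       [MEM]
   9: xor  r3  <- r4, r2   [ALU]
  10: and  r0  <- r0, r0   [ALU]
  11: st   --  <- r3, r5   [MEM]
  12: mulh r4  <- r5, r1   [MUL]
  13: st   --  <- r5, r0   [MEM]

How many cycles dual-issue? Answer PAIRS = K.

0. ld @i0  | no-port MEM/MUL
1. mul;or @i1+i2  | pair
2. xor;mul @i3+i4  | pair
3. add @i5  | RAW r4
4. mul @i6  | RAW r5
5. beq;ld @i7+i8  | pair
6. xor;and @i9+i10  | pair
7. st @i11  | no-port MEM/MUL
8. mulh @i12  | no-port MUL/MEM
9. st @i13  | tail

PAIRS = 4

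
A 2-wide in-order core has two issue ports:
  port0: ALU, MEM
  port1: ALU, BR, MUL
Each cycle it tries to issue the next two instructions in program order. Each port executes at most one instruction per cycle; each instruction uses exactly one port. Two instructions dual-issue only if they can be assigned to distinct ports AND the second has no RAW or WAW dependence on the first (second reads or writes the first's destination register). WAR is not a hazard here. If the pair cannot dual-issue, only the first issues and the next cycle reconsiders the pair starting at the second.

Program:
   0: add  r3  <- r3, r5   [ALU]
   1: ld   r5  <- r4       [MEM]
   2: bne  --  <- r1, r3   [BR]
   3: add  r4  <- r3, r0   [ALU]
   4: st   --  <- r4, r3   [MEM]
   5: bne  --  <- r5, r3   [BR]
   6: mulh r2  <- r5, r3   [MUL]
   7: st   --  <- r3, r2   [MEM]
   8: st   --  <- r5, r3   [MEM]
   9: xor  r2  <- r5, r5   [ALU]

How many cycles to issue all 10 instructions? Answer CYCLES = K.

CYCLES = 6

#0 head=0: add+ld i0/i1 pair
#1 head=2: bne+add i2/i3 pair
#2 head=4: st+bne i4/i5 pair
#3 head=6: mulh i6 RAW r2
#4 head=7: st i7 no-port MEM/MEM
#5 head=8: st+xor i8/i9 pair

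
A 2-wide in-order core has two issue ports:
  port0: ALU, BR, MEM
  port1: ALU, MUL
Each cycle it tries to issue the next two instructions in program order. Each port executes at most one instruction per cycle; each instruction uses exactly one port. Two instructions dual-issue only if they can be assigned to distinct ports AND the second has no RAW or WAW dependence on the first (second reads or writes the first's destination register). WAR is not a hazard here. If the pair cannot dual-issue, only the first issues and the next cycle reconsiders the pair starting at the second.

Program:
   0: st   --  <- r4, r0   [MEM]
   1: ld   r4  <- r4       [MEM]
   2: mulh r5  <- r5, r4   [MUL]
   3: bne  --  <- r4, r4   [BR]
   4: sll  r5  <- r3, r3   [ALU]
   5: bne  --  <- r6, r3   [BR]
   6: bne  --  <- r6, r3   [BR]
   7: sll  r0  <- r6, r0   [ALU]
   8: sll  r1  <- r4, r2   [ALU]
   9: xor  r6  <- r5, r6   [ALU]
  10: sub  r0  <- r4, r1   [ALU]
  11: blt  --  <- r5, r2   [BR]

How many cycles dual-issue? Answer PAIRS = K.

PAIRS = 5

c0: i0 st  no-port MEM/MEM
c1: i1 ld  RAW r4
c2: i2,i3 mulh+bne  pair
c3: i4,i5 sll+bne  pair
c4: i6,i7 bne+sll  pair
c5: i8,i9 sll+xor  pair
c6: i10,i11 sub+blt  pair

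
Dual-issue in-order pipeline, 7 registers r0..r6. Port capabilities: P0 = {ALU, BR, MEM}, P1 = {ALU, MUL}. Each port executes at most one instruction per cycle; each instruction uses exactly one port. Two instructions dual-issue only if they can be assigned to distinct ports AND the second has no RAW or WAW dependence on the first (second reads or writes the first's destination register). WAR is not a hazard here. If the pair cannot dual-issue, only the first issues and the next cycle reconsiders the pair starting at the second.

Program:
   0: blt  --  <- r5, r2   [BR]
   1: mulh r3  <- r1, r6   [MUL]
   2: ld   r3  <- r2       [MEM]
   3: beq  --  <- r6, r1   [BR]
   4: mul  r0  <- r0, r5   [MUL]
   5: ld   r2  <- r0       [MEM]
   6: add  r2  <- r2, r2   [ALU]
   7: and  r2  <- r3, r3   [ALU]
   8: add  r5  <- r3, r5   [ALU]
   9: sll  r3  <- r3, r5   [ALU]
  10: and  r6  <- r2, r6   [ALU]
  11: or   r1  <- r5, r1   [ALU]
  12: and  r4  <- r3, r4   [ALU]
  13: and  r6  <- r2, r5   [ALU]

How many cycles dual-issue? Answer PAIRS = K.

t=0 i0+i1:blt.BR/mulh.MUL ; pair
t=1 i2:ld.MEM ; no-port MEM/BR
t=2 i3+i4:beq.BR/mul.MUL ; pair
t=3 i5:ld.MEM ; RAW+WAW r2
t=4 i6:add.ALU ; WAW r2
t=5 i7+i8:and.ALU/add.ALU ; pair
t=6 i9+i10:sll.ALU/and.ALU ; pair
t=7 i11+i12:or.ALU/and.ALU ; pair
t=8 i13:and.ALU ; tail

PAIRS = 5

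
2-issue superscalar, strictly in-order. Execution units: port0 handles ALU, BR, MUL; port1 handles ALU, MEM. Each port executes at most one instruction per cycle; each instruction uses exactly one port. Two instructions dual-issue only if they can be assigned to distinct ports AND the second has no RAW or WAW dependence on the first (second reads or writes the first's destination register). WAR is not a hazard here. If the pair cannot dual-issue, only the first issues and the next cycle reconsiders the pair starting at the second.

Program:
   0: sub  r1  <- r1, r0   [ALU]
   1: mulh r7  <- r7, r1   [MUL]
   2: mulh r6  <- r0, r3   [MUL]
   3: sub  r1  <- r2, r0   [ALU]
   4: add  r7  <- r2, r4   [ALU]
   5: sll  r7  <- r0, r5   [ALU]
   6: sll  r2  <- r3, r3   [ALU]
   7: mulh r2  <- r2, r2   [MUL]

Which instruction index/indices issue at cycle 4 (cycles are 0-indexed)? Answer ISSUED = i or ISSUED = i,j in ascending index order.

ISSUED = 5,6

t=0 i0:sub.ALU ; RAW r1
t=1 i1:mulh.MUL ; no-port MUL/MUL
t=2 i2+i3:mulh.MUL+sub.ALU ; pair
t=3 i4:add.ALU ; WAW r7
t=4 i5+i6:sll.ALU+sll.ALU ; pair
t=5 i7:mulh.MUL ; tail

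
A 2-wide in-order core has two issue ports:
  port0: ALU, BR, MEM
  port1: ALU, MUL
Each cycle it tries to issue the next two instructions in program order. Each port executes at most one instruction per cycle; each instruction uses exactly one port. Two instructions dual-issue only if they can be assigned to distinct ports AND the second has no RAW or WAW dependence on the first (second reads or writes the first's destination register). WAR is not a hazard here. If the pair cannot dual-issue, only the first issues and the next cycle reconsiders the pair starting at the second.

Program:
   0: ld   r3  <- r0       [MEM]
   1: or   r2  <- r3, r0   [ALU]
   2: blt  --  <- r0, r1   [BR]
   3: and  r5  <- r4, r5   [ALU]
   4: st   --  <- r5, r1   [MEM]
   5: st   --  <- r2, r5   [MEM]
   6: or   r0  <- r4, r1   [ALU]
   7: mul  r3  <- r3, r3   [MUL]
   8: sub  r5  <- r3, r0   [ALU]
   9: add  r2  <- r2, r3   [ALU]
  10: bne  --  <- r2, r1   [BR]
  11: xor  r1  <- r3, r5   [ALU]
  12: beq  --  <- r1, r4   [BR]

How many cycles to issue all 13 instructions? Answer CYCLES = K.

[0] i0  ld.MEM  -- RAW r3
[1] i1+i2  or.ALU+blt.BR  -- dual
[2] i3  and.ALU  -- RAW r5
[3] i4  st.MEM  -- no-port MEM/MEM
[4] i5+i6  st.MEM+or.ALU  -- dual
[5] i7  mul.MUL  -- RAW r3
[6] i8+i9  sub.ALU+add.ALU  -- dual
[7] i10+i11  bne.BR+xor.ALU  -- dual
[8] i12  beq.BR  -- tail

CYCLES = 9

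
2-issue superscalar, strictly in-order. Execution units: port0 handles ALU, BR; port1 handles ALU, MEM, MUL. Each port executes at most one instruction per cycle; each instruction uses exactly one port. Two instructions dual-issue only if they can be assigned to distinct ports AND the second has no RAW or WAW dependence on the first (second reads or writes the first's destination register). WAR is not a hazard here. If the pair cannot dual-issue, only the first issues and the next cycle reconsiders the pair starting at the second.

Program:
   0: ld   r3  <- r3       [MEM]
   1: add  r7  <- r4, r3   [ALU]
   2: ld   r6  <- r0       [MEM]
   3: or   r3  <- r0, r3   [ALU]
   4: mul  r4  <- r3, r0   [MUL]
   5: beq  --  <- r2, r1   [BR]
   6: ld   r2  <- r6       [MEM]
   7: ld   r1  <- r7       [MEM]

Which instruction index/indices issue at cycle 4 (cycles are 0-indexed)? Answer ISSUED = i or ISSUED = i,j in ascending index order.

t=0 i0:ld.MEM ; RAW r3
t=1 i1/i2:add.ALU+ld.MEM ; dual
t=2 i3:or.ALU ; RAW r3
t=3 i4/i5:mul.MUL+beq.BR ; dual
t=4 i6:ld.MEM ; no-port MEM/MEM
t=5 i7:ld.MEM ; tail

ISSUED = 6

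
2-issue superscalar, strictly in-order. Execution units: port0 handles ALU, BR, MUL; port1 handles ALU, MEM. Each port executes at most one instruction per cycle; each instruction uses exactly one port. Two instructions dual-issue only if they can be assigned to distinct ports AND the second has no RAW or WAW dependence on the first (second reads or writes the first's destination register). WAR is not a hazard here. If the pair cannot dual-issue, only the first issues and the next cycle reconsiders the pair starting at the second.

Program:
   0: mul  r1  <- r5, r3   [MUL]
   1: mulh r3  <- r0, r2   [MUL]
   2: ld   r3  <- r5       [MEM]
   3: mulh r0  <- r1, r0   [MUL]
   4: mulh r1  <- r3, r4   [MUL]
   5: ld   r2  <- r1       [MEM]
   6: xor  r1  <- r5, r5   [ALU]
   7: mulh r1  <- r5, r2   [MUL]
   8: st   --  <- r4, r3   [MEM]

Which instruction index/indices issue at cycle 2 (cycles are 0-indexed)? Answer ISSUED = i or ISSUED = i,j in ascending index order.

ISSUED = 2,3

#0 head=0: mul.MUL i0 no-port MUL/MUL
#1 head=1: mulh.MUL i1 WAW r3
#2 head=2: ld.MEM;mulh.MUL i2/i3 pair
#3 head=4: mulh.MUL i4 RAW r1
#4 head=5: ld.MEM;xor.ALU i5/i6 pair
#5 head=7: mulh.MUL;st.MEM i7/i8 pair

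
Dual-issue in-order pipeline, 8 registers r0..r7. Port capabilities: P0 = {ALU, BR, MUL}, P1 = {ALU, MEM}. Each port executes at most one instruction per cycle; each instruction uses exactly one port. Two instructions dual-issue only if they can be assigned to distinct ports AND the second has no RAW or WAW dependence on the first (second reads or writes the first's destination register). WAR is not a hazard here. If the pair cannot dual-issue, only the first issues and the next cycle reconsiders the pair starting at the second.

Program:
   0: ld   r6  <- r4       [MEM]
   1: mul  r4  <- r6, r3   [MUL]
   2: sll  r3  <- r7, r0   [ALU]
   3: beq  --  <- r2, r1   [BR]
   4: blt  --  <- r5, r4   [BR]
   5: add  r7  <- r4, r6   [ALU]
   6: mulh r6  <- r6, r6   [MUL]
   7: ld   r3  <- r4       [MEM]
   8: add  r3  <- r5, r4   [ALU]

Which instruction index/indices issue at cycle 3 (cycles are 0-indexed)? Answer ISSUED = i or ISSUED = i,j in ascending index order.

#0 head=0: ld i0 RAW r6
#1 head=1: mul;sll i1&i2 dual
#2 head=3: beq i3 no-port BR/BR
#3 head=4: blt;add i4&i5 dual
#4 head=6: mulh;ld i6&i7 dual
#5 head=8: add i8 tail

ISSUED = 4,5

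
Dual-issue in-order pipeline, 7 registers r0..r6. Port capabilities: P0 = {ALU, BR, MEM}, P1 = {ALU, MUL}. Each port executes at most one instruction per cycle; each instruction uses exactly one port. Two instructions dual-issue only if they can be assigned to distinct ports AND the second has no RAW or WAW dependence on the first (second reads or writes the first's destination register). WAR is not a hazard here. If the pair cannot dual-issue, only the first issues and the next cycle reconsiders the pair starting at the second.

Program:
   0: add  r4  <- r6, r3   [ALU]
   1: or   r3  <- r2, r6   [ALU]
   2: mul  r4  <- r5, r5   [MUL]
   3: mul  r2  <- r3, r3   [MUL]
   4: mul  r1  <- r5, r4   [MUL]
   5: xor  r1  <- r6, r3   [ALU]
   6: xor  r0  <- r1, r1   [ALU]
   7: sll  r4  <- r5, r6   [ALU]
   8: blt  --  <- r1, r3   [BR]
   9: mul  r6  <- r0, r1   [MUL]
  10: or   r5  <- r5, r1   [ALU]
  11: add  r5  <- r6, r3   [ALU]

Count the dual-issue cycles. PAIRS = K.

PAIRS = 3

#0 head=0: add or i0/i1 2-wide
#1 head=2: mul i2 no-port MUL/MUL
#2 head=3: mul i3 no-port MUL/MUL
#3 head=4: mul i4 WAW r1
#4 head=5: xor i5 RAW r1
#5 head=6: xor sll i6/i7 2-wide
#6 head=8: blt mul i8/i9 2-wide
#7 head=10: or i10 WAW r5
#8 head=11: add i11 tail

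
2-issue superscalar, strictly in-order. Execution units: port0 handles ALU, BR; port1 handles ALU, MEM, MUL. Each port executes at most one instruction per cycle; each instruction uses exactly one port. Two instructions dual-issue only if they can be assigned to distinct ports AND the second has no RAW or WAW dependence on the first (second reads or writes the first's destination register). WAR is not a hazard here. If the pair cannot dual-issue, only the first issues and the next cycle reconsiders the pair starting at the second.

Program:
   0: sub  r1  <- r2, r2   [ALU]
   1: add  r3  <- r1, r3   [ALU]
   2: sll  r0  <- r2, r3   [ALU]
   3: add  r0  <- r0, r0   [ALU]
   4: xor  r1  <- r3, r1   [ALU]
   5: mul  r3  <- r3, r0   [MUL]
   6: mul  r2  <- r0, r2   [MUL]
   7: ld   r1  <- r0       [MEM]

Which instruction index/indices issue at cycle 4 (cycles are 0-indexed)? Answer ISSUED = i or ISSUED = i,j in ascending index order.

  cy0 -> i0 (sub.ALU) RAW r1
  cy1 -> i1 (add.ALU) RAW r3
  cy2 -> i2 (sll.ALU) RAW+WAW r0
  cy3 -> i3/i4 (add.ALU xor.ALU) dual
  cy4 -> i5 (mul.MUL) no-port MUL/MUL
  cy5 -> i6 (mul.MUL) no-port MUL/MEM
  cy6 -> i7 (ld.MEM) tail

ISSUED = 5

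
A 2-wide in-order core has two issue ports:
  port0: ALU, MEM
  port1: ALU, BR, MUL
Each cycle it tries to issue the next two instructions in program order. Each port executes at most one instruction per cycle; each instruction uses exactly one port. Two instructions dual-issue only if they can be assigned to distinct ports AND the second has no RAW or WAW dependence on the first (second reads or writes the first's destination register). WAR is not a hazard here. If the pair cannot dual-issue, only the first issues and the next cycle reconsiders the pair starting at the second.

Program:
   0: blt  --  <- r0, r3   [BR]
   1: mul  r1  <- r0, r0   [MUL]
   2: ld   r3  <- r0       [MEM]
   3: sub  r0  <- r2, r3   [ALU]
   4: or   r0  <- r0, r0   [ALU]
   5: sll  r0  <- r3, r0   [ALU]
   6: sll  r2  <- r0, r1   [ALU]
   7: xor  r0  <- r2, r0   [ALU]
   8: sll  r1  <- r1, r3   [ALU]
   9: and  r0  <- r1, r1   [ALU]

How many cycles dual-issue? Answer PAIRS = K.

PAIRS = 2

c0: i0 blt  no-port BR/MUL
c1: i1&i2 mul+ld  2-wide
c2: i3 sub  RAW+WAW r0
c3: i4 or  RAW+WAW r0
c4: i5 sll  RAW r0
c5: i6 sll  RAW r2
c6: i7&i8 xor+sll  2-wide
c7: i9 and  tail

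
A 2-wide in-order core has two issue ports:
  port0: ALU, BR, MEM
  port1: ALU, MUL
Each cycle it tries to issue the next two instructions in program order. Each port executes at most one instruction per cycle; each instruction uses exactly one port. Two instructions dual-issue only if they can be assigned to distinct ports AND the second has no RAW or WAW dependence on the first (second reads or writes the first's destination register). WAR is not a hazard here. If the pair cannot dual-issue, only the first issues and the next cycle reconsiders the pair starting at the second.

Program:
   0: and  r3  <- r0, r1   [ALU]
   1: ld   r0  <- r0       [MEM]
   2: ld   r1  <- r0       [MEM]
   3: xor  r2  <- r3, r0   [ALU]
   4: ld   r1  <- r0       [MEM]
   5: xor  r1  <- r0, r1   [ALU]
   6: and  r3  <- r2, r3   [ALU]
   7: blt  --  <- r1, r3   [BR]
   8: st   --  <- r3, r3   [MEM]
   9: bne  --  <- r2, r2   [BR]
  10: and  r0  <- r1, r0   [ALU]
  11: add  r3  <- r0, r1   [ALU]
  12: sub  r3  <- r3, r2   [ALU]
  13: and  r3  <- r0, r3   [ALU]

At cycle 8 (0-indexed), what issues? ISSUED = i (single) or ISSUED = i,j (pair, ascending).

  cy0 -> i0,i1 (and;ld) 2-wide
  cy1 -> i2,i3 (ld;xor) 2-wide
  cy2 -> i4 (ld) RAW+WAW r1
  cy3 -> i5,i6 (xor;and) 2-wide
  cy4 -> i7 (blt) no-port BR/MEM
  cy5 -> i8 (st) no-port MEM/BR
  cy6 -> i9,i10 (bne;and) 2-wide
  cy7 -> i11 (add) RAW+WAW r3
  cy8 -> i12 (sub) RAW+WAW r3
  cy9 -> i13 (and) tail

ISSUED = 12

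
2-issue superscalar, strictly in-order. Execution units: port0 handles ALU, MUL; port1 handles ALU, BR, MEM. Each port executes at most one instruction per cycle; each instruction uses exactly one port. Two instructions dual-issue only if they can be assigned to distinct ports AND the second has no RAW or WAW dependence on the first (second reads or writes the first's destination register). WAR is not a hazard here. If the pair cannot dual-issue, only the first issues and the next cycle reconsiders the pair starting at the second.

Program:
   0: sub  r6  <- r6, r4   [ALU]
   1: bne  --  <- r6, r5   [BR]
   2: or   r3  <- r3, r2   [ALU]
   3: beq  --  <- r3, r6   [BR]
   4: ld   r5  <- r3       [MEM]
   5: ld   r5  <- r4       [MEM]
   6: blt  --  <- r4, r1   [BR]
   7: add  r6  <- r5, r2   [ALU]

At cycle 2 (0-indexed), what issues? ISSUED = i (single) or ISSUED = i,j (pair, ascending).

ISSUED = 3

0. sub.ALU @i0  | RAW r6
1. bne.BR/or.ALU @i1,i2  | pair
2. beq.BR @i3  | no-port BR/MEM
3. ld.MEM @i4  | no-port MEM/MEM
4. ld.MEM @i5  | no-port MEM/BR
5. blt.BR/add.ALU @i6,i7  | pair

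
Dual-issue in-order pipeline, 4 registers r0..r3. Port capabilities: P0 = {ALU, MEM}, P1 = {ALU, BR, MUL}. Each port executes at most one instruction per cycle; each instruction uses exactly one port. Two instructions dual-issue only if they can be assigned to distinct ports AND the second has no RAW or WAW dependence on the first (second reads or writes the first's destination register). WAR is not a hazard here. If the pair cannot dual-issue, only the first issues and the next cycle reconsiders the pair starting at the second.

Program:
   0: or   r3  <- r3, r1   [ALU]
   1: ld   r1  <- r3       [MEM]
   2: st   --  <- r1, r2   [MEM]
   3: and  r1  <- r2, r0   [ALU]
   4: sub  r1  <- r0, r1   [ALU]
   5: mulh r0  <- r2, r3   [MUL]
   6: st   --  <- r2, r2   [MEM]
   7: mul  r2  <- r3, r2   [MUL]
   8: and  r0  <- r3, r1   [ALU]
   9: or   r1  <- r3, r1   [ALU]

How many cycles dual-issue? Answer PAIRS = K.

PAIRS = 4

t=0 i0:or ; RAW r3
t=1 i1:ld ; no-port MEM/MEM
t=2 i2,i3:st/and ; 2-wide
t=3 i4,i5:sub/mulh ; 2-wide
t=4 i6,i7:st/mul ; 2-wide
t=5 i8,i9:and/or ; 2-wide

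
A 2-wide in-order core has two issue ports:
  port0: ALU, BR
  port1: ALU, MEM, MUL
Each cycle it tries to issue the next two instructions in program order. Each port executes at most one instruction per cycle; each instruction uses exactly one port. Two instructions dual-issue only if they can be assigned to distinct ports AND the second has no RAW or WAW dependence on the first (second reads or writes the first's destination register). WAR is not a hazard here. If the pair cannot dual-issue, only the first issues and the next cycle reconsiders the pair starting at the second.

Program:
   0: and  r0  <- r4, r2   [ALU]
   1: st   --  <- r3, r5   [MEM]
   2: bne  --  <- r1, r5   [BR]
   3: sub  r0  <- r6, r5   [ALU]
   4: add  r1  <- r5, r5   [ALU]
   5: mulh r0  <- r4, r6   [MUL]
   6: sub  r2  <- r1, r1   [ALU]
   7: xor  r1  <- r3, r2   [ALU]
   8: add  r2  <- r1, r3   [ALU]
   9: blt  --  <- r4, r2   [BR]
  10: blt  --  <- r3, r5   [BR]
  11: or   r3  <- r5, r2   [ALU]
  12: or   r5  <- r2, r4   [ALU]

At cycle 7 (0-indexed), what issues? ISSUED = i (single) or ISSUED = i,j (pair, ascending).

  cy0 -> i0+i1 (and/st) 2-wide
  cy1 -> i2+i3 (bne/sub) 2-wide
  cy2 -> i4+i5 (add/mulh) 2-wide
  cy3 -> i6 (sub) RAW r2
  cy4 -> i7 (xor) RAW r1
  cy5 -> i8 (add) RAW r2
  cy6 -> i9 (blt) no-port BR/BR
  cy7 -> i10+i11 (blt/or) 2-wide
  cy8 -> i12 (or) tail

ISSUED = 10,11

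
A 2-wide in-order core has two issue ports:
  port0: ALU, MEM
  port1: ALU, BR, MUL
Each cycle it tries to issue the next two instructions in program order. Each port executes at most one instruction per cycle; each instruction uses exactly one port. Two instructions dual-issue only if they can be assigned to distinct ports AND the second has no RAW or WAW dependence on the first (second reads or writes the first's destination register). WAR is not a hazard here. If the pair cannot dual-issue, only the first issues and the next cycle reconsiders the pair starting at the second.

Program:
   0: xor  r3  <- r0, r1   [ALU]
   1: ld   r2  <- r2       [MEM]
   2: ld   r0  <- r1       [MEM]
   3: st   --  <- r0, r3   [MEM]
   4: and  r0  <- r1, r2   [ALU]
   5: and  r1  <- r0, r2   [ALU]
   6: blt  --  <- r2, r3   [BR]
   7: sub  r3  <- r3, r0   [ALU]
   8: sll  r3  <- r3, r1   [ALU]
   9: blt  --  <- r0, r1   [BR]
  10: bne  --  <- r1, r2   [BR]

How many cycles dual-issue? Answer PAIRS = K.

PAIRS = 4

0. xor ld @i0,i1  | dual
1. ld @i2  | no-port MEM/MEM
2. st and @i3,i4  | dual
3. and blt @i5,i6  | dual
4. sub @i7  | RAW+WAW r3
5. sll blt @i8,i9  | dual
6. bne @i10  | tail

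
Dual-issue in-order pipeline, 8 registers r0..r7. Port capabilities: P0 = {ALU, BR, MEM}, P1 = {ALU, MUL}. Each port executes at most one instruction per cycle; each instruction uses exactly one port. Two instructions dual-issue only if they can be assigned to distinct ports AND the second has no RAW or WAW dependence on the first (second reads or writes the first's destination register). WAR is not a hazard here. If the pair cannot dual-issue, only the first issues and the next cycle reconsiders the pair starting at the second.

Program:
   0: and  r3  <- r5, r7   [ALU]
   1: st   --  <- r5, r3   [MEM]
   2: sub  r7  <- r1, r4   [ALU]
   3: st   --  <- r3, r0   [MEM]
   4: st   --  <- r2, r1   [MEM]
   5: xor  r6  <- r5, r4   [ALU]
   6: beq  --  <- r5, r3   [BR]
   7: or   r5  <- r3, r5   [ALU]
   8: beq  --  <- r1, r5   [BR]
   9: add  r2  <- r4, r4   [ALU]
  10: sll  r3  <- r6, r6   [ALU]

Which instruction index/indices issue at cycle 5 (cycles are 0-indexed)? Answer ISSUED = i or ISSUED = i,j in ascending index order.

ISSUED = 8,9

#0 head=0: and i0 RAW r3
#1 head=1: st/sub i1&i2 dual
#2 head=3: st i3 no-port MEM/MEM
#3 head=4: st/xor i4&i5 dual
#4 head=6: beq/or i6&i7 dual
#5 head=8: beq/add i8&i9 dual
#6 head=10: sll i10 tail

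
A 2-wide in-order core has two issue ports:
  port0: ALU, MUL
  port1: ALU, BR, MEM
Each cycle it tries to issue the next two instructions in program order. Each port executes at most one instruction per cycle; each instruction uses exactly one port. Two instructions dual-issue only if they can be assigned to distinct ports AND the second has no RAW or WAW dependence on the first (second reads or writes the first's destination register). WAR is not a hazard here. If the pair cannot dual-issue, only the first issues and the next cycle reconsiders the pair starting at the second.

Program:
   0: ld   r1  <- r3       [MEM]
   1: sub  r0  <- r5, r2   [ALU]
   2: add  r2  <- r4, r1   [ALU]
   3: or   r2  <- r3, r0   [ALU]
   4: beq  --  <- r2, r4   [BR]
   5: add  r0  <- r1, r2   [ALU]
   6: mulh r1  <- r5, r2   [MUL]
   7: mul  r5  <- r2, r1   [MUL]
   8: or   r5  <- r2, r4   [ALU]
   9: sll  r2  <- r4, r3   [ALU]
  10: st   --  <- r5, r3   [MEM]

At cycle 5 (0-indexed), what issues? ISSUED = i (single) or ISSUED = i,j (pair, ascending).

[0] i0,i1  ld sub  -- 2-wide
[1] i2  add  -- WAW r2
[2] i3  or  -- RAW r2
[3] i4,i5  beq add  -- 2-wide
[4] i6  mulh  -- no-port MUL/MUL
[5] i7  mul  -- WAW r5
[6] i8,i9  or sll  -- 2-wide
[7] i10  st  -- tail

ISSUED = 7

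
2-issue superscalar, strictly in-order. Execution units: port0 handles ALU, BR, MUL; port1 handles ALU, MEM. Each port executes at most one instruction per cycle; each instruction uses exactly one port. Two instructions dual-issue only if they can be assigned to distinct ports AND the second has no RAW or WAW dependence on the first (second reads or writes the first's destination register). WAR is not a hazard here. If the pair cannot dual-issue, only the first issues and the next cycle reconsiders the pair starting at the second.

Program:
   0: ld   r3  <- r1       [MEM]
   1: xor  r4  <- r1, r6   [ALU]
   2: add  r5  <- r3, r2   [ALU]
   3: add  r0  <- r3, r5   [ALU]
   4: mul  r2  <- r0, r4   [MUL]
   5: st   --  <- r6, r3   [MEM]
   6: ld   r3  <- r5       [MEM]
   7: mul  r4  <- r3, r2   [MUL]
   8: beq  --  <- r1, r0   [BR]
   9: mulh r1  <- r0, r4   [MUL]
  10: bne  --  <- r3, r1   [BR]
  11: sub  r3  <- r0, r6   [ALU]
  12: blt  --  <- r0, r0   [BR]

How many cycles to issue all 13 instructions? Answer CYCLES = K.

CYCLES = 10

t=0 i0/i1:ld+xor ; pair
t=1 i2:add ; RAW r5
t=2 i3:add ; RAW r0
t=3 i4/i5:mul+st ; pair
t=4 i6:ld ; RAW r3
t=5 i7:mul ; no-port MUL/BR
t=6 i8:beq ; no-port BR/MUL
t=7 i9:mulh ; no-port MUL/BR
t=8 i10/i11:bne+sub ; pair
t=9 i12:blt ; tail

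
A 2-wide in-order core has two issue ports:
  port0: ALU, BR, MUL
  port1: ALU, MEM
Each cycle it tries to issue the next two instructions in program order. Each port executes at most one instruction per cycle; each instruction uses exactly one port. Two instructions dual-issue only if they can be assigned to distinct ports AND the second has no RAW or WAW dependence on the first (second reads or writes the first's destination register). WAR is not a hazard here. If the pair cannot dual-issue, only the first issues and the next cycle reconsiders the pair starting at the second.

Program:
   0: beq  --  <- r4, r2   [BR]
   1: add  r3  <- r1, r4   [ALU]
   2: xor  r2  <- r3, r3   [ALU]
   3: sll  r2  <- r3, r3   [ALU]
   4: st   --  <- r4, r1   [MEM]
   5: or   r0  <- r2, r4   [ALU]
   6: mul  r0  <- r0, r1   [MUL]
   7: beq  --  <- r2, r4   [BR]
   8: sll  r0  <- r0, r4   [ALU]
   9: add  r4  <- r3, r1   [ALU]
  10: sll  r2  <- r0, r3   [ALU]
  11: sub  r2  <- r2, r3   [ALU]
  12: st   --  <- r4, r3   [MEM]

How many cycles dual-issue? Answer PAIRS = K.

PAIRS = 5

#0 head=0: beq.BR add.ALU i0/i1 pair
#1 head=2: xor.ALU i2 WAW r2
#2 head=3: sll.ALU st.MEM i3/i4 pair
#3 head=5: or.ALU i5 RAW+WAW r0
#4 head=6: mul.MUL i6 no-port MUL/BR
#5 head=7: beq.BR sll.ALU i7/i8 pair
#6 head=9: add.ALU sll.ALU i9/i10 pair
#7 head=11: sub.ALU st.MEM i11/i12 pair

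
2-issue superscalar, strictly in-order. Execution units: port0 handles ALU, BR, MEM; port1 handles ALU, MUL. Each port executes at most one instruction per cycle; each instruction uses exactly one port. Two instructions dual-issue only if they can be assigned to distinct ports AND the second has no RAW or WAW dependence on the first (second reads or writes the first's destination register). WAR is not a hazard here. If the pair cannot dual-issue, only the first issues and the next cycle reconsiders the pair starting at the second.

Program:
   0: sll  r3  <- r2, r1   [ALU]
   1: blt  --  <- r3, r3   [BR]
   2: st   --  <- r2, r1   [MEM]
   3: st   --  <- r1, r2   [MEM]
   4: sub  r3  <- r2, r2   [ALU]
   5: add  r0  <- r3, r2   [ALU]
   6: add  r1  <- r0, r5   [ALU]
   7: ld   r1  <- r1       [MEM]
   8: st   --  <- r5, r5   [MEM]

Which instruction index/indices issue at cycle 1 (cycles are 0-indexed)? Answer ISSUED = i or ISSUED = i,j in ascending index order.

ISSUED = 1

c0: i0 sll.ALU  RAW r3
c1: i1 blt.BR  no-port BR/MEM
c2: i2 st.MEM  no-port MEM/MEM
c3: i3+i4 st.MEM/sub.ALU  dual
c4: i5 add.ALU  RAW r0
c5: i6 add.ALU  RAW+WAW r1
c6: i7 ld.MEM  no-port MEM/MEM
c7: i8 st.MEM  tail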